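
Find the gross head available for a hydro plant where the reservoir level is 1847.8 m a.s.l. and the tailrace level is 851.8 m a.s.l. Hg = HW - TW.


Hg = 1847.8 - 851.8 = 996.0000 m


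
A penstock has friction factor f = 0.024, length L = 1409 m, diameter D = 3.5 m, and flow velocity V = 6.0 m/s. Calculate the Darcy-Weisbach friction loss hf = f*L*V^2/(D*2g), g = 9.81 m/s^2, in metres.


hf = 0.024 * 1409 * 6.0^2 / (3.5 * 2 * 9.81) = 17.7279 m


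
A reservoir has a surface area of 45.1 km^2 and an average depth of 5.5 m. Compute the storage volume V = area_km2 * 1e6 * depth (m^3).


V = 45.1 * 1e6 * 5.5 = 2.4805e+08 m^3


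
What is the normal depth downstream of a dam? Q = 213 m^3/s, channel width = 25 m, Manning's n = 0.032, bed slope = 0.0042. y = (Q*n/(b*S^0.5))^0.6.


y = (213 * 0.032 / (25 * 0.0042^0.5))^0.6 = 2.3680 m


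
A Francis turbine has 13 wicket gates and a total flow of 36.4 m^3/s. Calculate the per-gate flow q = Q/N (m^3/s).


q = 36.4 / 13 = 2.8000 m^3/s


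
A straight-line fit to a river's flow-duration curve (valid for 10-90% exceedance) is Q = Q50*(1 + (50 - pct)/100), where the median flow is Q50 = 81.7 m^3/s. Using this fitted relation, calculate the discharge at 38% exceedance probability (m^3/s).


Q = 81.7 * (1 + (50 - 38)/100) = 91.5040 m^3/s


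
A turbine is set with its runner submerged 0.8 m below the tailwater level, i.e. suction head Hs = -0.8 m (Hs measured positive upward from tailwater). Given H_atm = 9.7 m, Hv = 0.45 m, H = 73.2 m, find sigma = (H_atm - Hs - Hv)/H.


sigma = (9.7 - (-0.8) - 0.45) / 73.2 = 0.1373


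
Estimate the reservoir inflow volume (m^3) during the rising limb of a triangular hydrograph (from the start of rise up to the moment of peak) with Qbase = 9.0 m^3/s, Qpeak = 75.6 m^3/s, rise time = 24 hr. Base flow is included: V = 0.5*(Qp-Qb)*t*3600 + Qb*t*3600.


V = 0.5*(75.6 - 9.0)*24*3600 + 9.0*24*3600 = 3.6547e+06 m^3


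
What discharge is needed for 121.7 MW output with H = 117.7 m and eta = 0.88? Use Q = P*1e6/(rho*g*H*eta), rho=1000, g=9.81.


Q = 121.7 * 1e6 / (1000 * 9.81 * 117.7 * 0.88) = 119.7740 m^3/s


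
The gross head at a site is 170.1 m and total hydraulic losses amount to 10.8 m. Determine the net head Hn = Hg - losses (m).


Hn = 170.1 - 10.8 = 159.3000 m


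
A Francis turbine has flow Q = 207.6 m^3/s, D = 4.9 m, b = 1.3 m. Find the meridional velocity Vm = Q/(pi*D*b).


Vm = 207.6 / (pi * 4.9 * 1.3) = 10.3738 m/s


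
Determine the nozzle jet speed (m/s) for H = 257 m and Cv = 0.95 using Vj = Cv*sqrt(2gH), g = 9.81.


Vj = 0.95 * sqrt(2*9.81*257) = 67.4590 m/s


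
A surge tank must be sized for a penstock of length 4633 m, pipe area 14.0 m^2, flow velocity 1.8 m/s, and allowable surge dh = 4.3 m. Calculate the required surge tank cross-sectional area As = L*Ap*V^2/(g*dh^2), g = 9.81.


As = 4633 * 14.0 * 1.8^2 / (9.81 * 4.3^2) = 1158.5891 m^2


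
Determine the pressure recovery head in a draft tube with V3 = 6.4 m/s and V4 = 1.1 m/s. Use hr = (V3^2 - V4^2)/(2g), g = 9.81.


hr = (6.4^2 - 1.1^2) / (2*9.81) = 2.0260 m


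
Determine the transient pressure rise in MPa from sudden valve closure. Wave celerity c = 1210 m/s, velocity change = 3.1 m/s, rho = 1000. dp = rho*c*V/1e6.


dp = 1000 * 1210 * 3.1 / 1e6 = 3.7510 MPa


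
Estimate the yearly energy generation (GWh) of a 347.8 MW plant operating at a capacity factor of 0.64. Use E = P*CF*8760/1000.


E = 347.8 * 0.64 * 8760 / 1000 = 1949.9059 GWh


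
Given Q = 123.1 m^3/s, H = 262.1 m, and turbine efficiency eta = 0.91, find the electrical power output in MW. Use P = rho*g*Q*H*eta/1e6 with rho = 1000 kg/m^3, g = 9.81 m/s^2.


P = 1000 * 9.81 * 123.1 * 262.1 * 0.91 / 1e6 = 288.0285 MW


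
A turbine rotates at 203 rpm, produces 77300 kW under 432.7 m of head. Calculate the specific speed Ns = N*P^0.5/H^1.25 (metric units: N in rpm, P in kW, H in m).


Ns = 203 * 77300^0.5 / 432.7^1.25 = 28.5991


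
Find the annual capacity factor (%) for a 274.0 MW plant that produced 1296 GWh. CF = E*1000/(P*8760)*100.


CF = 1296 * 1000 / (274.0 * 8760) * 100 = 53.9946 %


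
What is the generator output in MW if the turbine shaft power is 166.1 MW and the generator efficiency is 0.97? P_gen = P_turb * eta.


P_gen = 166.1 * 0.97 = 161.1170 MW


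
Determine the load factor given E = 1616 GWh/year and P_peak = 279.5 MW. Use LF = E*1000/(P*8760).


LF = 1616 * 1000 / (279.5 * 8760) = 0.6600


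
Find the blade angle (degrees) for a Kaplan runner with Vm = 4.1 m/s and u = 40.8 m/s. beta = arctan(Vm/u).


beta = arctan(4.1 / 40.8) = 5.7384 degrees


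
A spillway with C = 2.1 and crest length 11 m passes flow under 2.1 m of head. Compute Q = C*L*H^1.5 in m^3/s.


Q = 2.1 * 11 * 2.1^1.5 = 70.2977 m^3/s


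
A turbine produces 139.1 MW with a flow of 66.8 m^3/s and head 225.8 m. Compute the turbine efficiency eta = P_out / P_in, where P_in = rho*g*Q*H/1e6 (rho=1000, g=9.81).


P_in = 1000 * 9.81 * 66.8 * 225.8 / 1e6 = 147.9685 MW
eta = 139.1 / 147.9685 = 0.9401


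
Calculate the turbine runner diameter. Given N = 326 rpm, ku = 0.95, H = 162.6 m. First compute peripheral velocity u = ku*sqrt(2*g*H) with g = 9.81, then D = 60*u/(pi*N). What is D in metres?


u = 0.95 * sqrt(2*9.81*162.6) = 53.6579 m/s
D = 60 * 53.6579 / (pi * 326) = 3.1435 m


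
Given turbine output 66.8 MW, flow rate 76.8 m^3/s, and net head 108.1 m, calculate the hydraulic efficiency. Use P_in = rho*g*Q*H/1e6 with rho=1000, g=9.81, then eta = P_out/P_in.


P_in = 1000 * 9.81 * 76.8 * 108.1 / 1e6 = 81.4434 MW
eta = 66.8 / 81.4434 = 0.8202


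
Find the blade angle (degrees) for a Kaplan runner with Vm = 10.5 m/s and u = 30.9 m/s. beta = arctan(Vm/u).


beta = arctan(10.5 / 30.9) = 18.7681 degrees


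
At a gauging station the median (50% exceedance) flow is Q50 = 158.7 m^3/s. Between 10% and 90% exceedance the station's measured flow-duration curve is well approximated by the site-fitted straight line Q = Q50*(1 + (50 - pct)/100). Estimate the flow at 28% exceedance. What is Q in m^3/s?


Q = 158.7 * (1 + (50 - 28)/100) = 193.6140 m^3/s


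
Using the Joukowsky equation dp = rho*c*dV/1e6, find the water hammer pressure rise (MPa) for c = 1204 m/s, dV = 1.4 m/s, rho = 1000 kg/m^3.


dp = 1000 * 1204 * 1.4 / 1e6 = 1.6856 MPa


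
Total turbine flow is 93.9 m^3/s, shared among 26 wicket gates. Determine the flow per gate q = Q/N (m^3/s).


q = 93.9 / 26 = 3.6115 m^3/s


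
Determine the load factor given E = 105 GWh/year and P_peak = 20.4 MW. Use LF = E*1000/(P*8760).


LF = 105 * 1000 / (20.4 * 8760) = 0.5876


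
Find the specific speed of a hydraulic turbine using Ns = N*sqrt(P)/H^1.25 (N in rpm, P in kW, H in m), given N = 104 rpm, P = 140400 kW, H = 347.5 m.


Ns = 104 * 140400^0.5 / 347.5^1.25 = 25.9731


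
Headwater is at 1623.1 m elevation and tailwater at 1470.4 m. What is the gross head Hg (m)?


Hg = 1623.1 - 1470.4 = 152.7000 m


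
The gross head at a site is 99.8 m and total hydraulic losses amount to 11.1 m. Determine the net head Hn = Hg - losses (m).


Hn = 99.8 - 11.1 = 88.7000 m


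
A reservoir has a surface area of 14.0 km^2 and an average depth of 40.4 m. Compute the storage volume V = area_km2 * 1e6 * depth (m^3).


V = 14.0 * 1e6 * 40.4 = 5.6560e+08 m^3


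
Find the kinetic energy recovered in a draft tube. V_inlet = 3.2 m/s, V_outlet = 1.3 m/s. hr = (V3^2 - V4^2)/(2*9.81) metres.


hr = (3.2^2 - 1.3^2) / (2*9.81) = 0.4358 m


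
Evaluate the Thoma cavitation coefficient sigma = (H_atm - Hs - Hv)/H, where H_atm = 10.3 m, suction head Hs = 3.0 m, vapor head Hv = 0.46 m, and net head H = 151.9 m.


sigma = (10.3 - 3.0 - 0.46) / 151.9 = 0.0450


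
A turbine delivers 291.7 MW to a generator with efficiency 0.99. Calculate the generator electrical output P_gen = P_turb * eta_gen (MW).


P_gen = 291.7 * 0.99 = 288.7830 MW


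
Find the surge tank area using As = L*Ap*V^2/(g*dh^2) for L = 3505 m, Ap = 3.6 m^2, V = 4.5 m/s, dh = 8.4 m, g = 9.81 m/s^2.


As = 3505 * 3.6 * 4.5^2 / (9.81 * 8.4^2) = 369.1373 m^2


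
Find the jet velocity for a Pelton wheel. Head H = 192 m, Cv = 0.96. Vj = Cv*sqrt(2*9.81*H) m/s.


Vj = 0.96 * sqrt(2*9.81*192) = 58.9212 m/s


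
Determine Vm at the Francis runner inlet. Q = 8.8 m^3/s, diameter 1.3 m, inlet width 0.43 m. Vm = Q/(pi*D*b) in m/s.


Vm = 8.8 / (pi * 1.3 * 0.43) = 5.0110 m/s


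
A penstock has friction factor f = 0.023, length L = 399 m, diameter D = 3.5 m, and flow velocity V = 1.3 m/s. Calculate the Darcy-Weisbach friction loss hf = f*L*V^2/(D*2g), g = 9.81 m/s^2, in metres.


hf = 0.023 * 399 * 1.3^2 / (3.5 * 2 * 9.81) = 0.2259 m


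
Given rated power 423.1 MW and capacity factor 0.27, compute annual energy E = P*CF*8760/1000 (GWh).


E = 423.1 * 0.27 * 8760 / 1000 = 1000.7161 GWh


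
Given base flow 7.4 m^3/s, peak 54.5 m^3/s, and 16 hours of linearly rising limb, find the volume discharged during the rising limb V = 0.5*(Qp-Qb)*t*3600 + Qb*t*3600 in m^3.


V = 0.5*(54.5 - 7.4)*16*3600 + 7.4*16*3600 = 1.7827e+06 m^3


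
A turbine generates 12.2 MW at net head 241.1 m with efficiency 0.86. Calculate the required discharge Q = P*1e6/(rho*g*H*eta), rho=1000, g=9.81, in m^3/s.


Q = 12.2 * 1e6 / (1000 * 9.81 * 241.1 * 0.86) = 5.9978 m^3/s


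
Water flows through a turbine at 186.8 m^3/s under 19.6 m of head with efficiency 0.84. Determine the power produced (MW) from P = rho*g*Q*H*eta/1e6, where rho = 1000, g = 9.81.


P = 1000 * 9.81 * 186.8 * 19.6 * 0.84 / 1e6 = 30.1704 MW


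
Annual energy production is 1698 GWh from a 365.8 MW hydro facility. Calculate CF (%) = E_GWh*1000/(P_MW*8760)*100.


CF = 1698 * 1000 / (365.8 * 8760) * 100 = 52.9895 %


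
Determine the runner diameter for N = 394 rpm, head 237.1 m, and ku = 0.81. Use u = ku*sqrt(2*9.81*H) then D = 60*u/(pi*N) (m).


u = 0.81 * sqrt(2*9.81*237.1) = 55.2459 m/s
D = 60 * 55.2459 / (pi * 394) = 2.6780 m


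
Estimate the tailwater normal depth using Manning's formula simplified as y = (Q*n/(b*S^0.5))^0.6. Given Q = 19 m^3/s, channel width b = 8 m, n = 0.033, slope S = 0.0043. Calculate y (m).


y = (19 * 0.033 / (8 * 0.0043^0.5))^0.6 = 1.1129 m


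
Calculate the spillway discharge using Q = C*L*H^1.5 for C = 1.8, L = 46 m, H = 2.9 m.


Q = 1.8 * 46 * 2.9^1.5 = 408.9096 m^3/s


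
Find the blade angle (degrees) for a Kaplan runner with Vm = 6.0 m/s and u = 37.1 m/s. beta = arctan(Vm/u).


beta = arctan(6.0 / 37.1) = 9.1866 degrees


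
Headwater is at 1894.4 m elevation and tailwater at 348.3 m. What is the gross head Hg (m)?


Hg = 1894.4 - 348.3 = 1546.1000 m


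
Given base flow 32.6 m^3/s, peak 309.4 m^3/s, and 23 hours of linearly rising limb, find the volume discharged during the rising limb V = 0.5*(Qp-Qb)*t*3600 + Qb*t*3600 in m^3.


V = 0.5*(309.4 - 32.6)*23*3600 + 32.6*23*3600 = 1.4159e+07 m^3


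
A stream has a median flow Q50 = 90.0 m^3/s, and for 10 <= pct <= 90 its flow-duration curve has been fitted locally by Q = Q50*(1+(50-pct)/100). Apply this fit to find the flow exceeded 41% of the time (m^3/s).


Q = 90.0 * (1 + (50 - 41)/100) = 98.1000 m^3/s


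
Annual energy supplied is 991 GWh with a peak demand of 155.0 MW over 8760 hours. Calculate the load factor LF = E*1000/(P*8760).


LF = 991 * 1000 / (155.0 * 8760) = 0.7299


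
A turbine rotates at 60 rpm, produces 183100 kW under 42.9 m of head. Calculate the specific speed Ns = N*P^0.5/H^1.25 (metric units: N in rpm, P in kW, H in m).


Ns = 60 * 183100^0.5 / 42.9^1.25 = 233.8427


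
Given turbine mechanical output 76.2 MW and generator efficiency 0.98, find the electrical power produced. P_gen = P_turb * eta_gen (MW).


P_gen = 76.2 * 0.98 = 74.6760 MW


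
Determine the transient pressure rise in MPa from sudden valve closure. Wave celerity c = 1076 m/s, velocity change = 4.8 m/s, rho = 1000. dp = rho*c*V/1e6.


dp = 1000 * 1076 * 4.8 / 1e6 = 5.1648 MPa


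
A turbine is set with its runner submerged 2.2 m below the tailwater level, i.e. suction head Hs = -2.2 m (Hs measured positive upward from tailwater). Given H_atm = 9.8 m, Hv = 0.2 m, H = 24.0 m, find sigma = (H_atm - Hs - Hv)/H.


sigma = (9.8 - (-2.2) - 0.2) / 24.0 = 0.4917


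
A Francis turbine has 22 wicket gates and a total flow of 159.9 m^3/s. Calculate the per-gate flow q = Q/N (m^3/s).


q = 159.9 / 22 = 7.2682 m^3/s


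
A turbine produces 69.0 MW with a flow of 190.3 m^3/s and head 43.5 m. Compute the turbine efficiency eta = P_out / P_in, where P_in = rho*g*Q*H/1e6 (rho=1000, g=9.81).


P_in = 1000 * 9.81 * 190.3 * 43.5 / 1e6 = 81.2077 MW
eta = 69.0 / 81.2077 = 0.8497


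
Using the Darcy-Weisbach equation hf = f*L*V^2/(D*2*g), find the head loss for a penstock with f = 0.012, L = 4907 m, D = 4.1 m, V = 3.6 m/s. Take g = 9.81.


hf = 0.012 * 4907 * 3.6^2 / (4.1 * 2 * 9.81) = 9.4868 m


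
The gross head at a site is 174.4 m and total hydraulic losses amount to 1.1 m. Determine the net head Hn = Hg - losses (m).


Hn = 174.4 - 1.1 = 173.3000 m


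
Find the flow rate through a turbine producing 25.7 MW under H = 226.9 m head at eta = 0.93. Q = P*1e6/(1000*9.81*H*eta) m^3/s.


Q = 25.7 * 1e6 / (1000 * 9.81 * 226.9 * 0.93) = 12.4150 m^3/s


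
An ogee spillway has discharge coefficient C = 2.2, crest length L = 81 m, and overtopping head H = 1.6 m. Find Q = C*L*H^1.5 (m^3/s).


Q = 2.2 * 81 * 1.6^1.5 = 360.6514 m^3/s


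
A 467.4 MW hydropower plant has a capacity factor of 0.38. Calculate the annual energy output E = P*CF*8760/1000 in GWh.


E = 467.4 * 0.38 * 8760 / 1000 = 1555.8811 GWh


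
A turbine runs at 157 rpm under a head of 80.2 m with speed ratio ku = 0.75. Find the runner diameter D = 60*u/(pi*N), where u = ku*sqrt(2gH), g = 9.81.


u = 0.75 * sqrt(2*9.81*80.2) = 29.7508 m/s
D = 60 * 29.7508 / (pi * 157) = 3.6191 m


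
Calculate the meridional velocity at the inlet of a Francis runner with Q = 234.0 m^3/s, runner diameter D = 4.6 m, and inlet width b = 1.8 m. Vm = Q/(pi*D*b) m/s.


Vm = 234.0 / (pi * 4.6 * 1.8) = 8.9957 m/s


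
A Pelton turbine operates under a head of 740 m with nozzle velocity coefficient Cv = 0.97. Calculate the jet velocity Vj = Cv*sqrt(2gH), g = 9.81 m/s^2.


Vj = 0.97 * sqrt(2*9.81*740) = 116.8792 m/s


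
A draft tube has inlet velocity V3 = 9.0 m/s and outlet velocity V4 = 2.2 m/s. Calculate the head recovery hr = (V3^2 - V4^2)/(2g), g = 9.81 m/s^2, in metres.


hr = (9.0^2 - 2.2^2) / (2*9.81) = 3.8818 m


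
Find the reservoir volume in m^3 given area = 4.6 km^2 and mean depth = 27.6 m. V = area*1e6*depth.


V = 4.6 * 1e6 * 27.6 = 1.2696e+08 m^3


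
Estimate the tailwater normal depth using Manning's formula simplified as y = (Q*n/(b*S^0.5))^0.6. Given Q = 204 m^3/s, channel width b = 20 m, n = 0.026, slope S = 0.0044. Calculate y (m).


y = (204 * 0.026 / (20 * 0.0044^0.5))^0.6 = 2.2967 m


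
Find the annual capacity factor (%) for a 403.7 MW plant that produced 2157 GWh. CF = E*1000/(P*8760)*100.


CF = 2157 * 1000 / (403.7 * 8760) * 100 = 60.9940 %


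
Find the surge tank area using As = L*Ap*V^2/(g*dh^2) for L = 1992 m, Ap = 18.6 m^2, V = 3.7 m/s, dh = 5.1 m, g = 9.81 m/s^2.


As = 1992 * 18.6 * 3.7^2 / (9.81 * 5.1^2) = 1987.9084 m^2


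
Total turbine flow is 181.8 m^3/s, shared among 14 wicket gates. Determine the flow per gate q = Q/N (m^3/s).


q = 181.8 / 14 = 12.9857 m^3/s


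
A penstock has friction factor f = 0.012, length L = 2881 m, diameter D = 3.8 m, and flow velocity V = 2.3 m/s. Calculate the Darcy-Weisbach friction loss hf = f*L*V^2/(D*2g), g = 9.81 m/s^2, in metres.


hf = 0.012 * 2881 * 2.3^2 / (3.8 * 2 * 9.81) = 2.4530 m


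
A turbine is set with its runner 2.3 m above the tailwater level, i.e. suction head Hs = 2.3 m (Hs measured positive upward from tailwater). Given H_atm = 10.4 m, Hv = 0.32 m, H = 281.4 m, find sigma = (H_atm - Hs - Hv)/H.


sigma = (10.4 - 2.3 - 0.32) / 281.4 = 0.0276


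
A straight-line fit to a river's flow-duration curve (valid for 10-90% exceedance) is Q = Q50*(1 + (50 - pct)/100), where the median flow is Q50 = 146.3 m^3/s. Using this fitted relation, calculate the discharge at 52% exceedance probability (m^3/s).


Q = 146.3 * (1 + (50 - 52)/100) = 143.3740 m^3/s


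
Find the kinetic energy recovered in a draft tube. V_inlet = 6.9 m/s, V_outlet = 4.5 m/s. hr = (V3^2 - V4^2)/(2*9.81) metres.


hr = (6.9^2 - 4.5^2) / (2*9.81) = 1.3945 m


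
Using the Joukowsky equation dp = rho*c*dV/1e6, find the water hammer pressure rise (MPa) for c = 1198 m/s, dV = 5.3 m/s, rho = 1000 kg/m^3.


dp = 1000 * 1198 * 5.3 / 1e6 = 6.3494 MPa


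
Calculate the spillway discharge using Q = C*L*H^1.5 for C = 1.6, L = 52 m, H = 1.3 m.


Q = 1.6 * 52 * 1.3^1.5 = 123.3214 m^3/s


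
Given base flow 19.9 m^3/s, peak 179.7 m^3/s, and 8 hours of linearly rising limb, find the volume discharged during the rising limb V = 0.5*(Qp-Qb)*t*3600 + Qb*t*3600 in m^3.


V = 0.5*(179.7 - 19.9)*8*3600 + 19.9*8*3600 = 2.8742e+06 m^3


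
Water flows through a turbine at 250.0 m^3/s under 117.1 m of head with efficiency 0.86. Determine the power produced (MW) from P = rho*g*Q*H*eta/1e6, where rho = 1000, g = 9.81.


P = 1000 * 9.81 * 250.0 * 117.1 * 0.86 / 1e6 = 246.9815 MW


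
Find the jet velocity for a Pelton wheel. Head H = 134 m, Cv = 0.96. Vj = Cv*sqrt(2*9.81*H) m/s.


Vj = 0.96 * sqrt(2*9.81*134) = 49.2236 m/s


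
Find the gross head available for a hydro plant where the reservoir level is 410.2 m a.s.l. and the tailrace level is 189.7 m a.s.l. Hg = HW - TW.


Hg = 410.2 - 189.7 = 220.5000 m


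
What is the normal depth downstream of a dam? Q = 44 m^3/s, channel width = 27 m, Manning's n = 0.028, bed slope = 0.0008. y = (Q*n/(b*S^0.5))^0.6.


y = (44 * 0.028 / (27 * 0.0008^0.5))^0.6 = 1.3324 m


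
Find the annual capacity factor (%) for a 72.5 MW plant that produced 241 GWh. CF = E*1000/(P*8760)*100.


CF = 241 * 1000 / (72.5 * 8760) * 100 = 37.9468 %


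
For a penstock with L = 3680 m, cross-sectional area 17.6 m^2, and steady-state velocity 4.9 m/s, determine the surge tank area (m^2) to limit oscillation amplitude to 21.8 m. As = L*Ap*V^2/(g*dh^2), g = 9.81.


As = 3680 * 17.6 * 4.9^2 / (9.81 * 21.8^2) = 333.5575 m^2


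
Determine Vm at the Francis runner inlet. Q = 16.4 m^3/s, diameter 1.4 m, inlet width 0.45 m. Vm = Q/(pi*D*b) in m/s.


Vm = 16.4 / (pi * 1.4 * 0.45) = 8.2862 m/s


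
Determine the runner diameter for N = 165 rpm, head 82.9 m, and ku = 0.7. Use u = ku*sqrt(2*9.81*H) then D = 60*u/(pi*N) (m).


u = 0.7 * sqrt(2*9.81*82.9) = 28.2309 m/s
D = 60 * 28.2309 / (pi * 165) = 3.2677 m


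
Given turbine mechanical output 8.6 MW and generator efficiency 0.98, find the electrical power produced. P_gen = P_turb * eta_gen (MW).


P_gen = 8.6 * 0.98 = 8.4280 MW


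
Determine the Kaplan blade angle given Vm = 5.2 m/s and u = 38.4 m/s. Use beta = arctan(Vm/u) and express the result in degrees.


beta = arctan(5.2 / 38.4) = 7.7119 degrees


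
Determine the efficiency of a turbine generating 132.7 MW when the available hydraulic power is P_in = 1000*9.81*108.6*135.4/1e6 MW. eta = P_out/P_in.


P_in = 1000 * 9.81 * 108.6 * 135.4 / 1e6 = 144.2506 MW
eta = 132.7 / 144.2506 = 0.9199


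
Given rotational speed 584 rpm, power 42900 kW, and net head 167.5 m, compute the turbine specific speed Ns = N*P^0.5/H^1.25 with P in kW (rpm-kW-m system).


Ns = 584 * 42900^0.5 / 167.5^1.25 = 200.7349


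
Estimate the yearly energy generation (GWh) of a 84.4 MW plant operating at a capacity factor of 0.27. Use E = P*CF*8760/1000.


E = 84.4 * 0.27 * 8760 / 1000 = 199.6229 GWh


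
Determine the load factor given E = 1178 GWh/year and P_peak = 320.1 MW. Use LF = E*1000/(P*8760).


LF = 1178 * 1000 / (320.1 * 8760) = 0.4201


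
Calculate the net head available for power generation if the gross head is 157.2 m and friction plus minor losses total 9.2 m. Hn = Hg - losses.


Hn = 157.2 - 9.2 = 148.0000 m


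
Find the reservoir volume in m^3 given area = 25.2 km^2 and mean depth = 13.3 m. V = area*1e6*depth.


V = 25.2 * 1e6 * 13.3 = 3.3516e+08 m^3


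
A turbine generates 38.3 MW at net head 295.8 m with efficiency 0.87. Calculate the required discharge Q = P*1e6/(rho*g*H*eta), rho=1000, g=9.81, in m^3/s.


Q = 38.3 * 1e6 / (1000 * 9.81 * 295.8 * 0.87) = 15.1709 m^3/s


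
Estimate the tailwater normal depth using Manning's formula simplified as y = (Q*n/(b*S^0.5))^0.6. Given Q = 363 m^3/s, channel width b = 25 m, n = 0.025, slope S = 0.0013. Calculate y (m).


y = (363 * 0.025 / (25 * 0.0013^0.5))^0.6 = 3.9972 m


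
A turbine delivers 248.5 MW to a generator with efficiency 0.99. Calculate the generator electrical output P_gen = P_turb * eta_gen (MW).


P_gen = 248.5 * 0.99 = 246.0150 MW


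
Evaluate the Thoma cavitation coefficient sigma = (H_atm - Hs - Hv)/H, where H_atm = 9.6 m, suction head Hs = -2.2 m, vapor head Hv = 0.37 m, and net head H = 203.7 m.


sigma = (9.6 - (-2.2) - 0.37) / 203.7 = 0.0561


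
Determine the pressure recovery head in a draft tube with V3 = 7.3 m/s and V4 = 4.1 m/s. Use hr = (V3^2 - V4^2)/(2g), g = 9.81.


hr = (7.3^2 - 4.1^2) / (2*9.81) = 1.8593 m


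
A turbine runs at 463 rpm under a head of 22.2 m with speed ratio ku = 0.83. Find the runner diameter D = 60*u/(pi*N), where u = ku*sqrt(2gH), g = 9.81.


u = 0.83 * sqrt(2*9.81*22.2) = 17.3222 m/s
D = 60 * 17.3222 / (pi * 463) = 0.7145 m


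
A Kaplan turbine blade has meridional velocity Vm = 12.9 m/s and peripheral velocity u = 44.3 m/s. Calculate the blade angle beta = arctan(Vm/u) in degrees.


beta = arctan(12.9 / 44.3) = 16.2354 degrees


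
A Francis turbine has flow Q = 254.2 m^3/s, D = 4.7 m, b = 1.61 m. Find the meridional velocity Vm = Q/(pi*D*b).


Vm = 254.2 / (pi * 4.7 * 1.61) = 10.6931 m/s


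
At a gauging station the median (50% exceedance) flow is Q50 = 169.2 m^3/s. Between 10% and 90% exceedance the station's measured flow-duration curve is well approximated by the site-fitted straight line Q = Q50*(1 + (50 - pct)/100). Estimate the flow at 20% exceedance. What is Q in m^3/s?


Q = 169.2 * (1 + (50 - 20)/100) = 219.9600 m^3/s


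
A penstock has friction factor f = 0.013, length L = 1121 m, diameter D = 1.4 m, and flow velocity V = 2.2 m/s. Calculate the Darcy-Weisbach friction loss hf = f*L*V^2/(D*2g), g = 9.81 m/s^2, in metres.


hf = 0.013 * 1121 * 2.2^2 / (1.4 * 2 * 9.81) = 2.5678 m


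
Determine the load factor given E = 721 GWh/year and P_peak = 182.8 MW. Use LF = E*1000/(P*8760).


LF = 721 * 1000 / (182.8 * 8760) = 0.4503


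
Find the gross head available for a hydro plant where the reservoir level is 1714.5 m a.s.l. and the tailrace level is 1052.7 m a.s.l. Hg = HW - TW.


Hg = 1714.5 - 1052.7 = 661.8000 m


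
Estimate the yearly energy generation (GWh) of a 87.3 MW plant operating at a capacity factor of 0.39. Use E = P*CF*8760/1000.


E = 87.3 * 0.39 * 8760 / 1000 = 298.2517 GWh


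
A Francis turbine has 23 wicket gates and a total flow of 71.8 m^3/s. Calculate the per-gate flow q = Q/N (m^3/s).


q = 71.8 / 23 = 3.1217 m^3/s


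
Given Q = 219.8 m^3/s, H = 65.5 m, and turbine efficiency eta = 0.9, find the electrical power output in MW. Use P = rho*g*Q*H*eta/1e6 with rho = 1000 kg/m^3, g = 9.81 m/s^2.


P = 1000 * 9.81 * 219.8 * 65.5 * 0.9 / 1e6 = 127.1102 MW


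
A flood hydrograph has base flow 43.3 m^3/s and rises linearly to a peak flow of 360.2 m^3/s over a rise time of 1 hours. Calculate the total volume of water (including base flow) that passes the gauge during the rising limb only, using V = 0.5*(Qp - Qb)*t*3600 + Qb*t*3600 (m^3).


V = 0.5*(360.2 - 43.3)*1*3600 + 43.3*1*3600 = 726300.0000 m^3


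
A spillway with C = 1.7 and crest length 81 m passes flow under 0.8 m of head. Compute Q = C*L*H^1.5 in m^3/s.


Q = 1.7 * 81 * 0.8^1.5 = 98.5301 m^3/s


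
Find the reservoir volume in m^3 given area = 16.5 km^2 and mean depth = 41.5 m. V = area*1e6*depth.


V = 16.5 * 1e6 * 41.5 = 6.8475e+08 m^3


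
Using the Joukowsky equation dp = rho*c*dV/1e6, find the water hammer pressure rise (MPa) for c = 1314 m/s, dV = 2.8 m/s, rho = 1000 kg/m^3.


dp = 1000 * 1314 * 2.8 / 1e6 = 3.6792 MPa


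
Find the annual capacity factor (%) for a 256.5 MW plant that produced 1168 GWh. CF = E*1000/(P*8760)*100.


CF = 1168 * 1000 / (256.5 * 8760) * 100 = 51.9818 %


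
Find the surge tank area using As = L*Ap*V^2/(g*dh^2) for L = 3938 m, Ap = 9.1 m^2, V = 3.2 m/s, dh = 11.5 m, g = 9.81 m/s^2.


As = 3938 * 9.1 * 3.2^2 / (9.81 * 11.5^2) = 282.8475 m^2


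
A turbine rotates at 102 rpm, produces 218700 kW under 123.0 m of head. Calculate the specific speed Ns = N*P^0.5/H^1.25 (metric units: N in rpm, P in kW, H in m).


Ns = 102 * 218700^0.5 / 123.0^1.25 = 116.4510


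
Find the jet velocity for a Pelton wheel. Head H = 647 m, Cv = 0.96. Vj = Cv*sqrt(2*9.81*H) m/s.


Vj = 0.96 * sqrt(2*9.81*647) = 108.1615 m/s


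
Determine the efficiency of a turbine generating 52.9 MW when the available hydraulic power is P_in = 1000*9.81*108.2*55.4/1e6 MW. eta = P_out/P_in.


P_in = 1000 * 9.81 * 108.2 * 55.4 / 1e6 = 58.8039 MW
eta = 52.9 / 58.8039 = 0.8996


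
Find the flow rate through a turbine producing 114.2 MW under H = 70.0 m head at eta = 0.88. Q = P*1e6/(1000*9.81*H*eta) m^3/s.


Q = 114.2 * 1e6 / (1000 * 9.81 * 70.0 * 0.88) = 188.9802 m^3/s


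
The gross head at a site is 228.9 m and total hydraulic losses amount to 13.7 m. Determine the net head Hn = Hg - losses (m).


Hn = 228.9 - 13.7 = 215.2000 m


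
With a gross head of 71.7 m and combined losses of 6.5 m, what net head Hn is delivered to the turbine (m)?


Hn = 71.7 - 6.5 = 65.2000 m


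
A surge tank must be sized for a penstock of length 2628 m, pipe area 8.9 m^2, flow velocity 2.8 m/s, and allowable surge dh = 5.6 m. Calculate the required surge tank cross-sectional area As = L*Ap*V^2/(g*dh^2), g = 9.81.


As = 2628 * 8.9 * 2.8^2 / (9.81 * 5.6^2) = 596.0550 m^2


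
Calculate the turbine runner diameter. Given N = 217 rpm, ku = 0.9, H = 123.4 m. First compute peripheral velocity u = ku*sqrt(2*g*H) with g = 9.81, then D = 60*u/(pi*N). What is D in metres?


u = 0.9 * sqrt(2*9.81*123.4) = 44.2843 m/s
D = 60 * 44.2843 / (pi * 217) = 3.8975 m


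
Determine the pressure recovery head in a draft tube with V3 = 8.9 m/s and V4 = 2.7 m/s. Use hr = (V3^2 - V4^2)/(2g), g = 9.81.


hr = (8.9^2 - 2.7^2) / (2*9.81) = 3.6656 m


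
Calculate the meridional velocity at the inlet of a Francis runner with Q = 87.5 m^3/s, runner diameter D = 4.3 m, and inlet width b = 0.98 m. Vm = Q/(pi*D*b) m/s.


Vm = 87.5 / (pi * 4.3 * 0.98) = 6.6094 m/s


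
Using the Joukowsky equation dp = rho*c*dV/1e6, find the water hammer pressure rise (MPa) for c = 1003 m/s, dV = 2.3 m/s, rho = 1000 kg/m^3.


dp = 1000 * 1003 * 2.3 / 1e6 = 2.3069 MPa


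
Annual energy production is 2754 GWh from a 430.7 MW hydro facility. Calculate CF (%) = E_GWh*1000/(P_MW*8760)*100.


CF = 2754 * 1000 / (430.7 * 8760) * 100 = 72.9936 %


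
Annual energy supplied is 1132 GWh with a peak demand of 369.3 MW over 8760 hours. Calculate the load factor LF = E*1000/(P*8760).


LF = 1132 * 1000 / (369.3 * 8760) = 0.3499


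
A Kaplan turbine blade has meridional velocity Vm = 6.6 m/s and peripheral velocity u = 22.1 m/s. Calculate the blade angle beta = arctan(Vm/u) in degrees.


beta = arctan(6.6 / 22.1) = 16.6279 degrees


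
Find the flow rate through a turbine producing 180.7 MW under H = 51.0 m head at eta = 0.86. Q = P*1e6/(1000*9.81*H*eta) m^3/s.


Q = 180.7 * 1e6 / (1000 * 9.81 * 51.0 * 0.86) = 419.9722 m^3/s


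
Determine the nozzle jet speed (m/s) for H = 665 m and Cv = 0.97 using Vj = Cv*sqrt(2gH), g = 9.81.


Vj = 0.97 * sqrt(2*9.81*665) = 110.7980 m/s


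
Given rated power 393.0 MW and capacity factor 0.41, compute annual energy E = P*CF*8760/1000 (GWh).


E = 393.0 * 0.41 * 8760 / 1000 = 1411.4988 GWh


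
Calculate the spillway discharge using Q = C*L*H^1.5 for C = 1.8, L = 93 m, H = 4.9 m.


Q = 1.8 * 93 * 4.9^1.5 = 1815.7229 m^3/s


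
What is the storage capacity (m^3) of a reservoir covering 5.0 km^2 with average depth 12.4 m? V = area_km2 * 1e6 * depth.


V = 5.0 * 1e6 * 12.4 = 6.2000e+07 m^3


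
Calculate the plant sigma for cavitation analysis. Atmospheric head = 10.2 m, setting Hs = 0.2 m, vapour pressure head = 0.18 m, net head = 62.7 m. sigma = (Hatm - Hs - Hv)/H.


sigma = (10.2 - 0.2 - 0.18) / 62.7 = 0.1566


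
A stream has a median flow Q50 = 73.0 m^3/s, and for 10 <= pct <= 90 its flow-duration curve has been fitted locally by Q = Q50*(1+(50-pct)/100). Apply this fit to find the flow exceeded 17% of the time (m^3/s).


Q = 73.0 * (1 + (50 - 17)/100) = 97.0900 m^3/s


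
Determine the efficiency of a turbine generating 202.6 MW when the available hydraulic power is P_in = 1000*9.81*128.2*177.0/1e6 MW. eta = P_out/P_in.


P_in = 1000 * 9.81 * 128.2 * 177.0 / 1e6 = 222.6026 MW
eta = 202.6 / 222.6026 = 0.9101


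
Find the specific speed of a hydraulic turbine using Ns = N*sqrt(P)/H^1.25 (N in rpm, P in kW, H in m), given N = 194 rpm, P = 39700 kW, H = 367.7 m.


Ns = 194 * 39700^0.5 / 367.7^1.25 = 24.0066


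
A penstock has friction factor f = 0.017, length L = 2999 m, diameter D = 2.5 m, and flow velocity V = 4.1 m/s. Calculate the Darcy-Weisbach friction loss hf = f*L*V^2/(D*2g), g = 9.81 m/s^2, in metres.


hf = 0.017 * 2999 * 4.1^2 / (2.5 * 2 * 9.81) = 17.4725 m


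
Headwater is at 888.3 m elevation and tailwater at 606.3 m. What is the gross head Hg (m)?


Hg = 888.3 - 606.3 = 282.0000 m


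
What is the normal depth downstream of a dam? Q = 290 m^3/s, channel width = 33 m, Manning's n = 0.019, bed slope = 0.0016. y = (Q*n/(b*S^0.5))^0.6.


y = (290 * 0.019 / (33 * 0.0016^0.5))^0.6 = 2.3569 m


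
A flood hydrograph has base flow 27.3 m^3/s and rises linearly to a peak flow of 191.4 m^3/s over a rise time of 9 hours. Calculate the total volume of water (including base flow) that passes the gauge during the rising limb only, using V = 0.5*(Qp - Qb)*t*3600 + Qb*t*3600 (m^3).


V = 0.5*(191.4 - 27.3)*9*3600 + 27.3*9*3600 = 3.5429e+06 m^3


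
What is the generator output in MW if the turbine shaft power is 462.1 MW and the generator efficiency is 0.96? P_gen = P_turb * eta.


P_gen = 462.1 * 0.96 = 443.6160 MW


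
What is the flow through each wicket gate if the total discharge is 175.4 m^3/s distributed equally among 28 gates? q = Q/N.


q = 175.4 / 28 = 6.2643 m^3/s


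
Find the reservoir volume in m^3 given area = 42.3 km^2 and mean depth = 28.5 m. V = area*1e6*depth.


V = 42.3 * 1e6 * 28.5 = 1.2056e+09 m^3


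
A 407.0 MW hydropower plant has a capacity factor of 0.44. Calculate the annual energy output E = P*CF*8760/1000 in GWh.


E = 407.0 * 0.44 * 8760 / 1000 = 1568.7408 GWh


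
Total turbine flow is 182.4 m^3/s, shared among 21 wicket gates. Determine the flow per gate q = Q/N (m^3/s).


q = 182.4 / 21 = 8.6857 m^3/s


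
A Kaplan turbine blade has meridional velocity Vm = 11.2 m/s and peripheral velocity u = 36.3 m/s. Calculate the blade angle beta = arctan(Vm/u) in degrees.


beta = arctan(11.2 / 36.3) = 17.1471 degrees


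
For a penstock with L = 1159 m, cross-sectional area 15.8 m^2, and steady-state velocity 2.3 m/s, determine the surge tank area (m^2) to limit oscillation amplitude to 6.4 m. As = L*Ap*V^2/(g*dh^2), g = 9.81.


As = 1159 * 15.8 * 2.3^2 / (9.81 * 6.4^2) = 241.0834 m^2


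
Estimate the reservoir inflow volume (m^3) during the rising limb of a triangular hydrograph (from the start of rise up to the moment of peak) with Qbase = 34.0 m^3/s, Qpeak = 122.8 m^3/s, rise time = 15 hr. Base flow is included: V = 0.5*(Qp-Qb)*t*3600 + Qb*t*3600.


V = 0.5*(122.8 - 34.0)*15*3600 + 34.0*15*3600 = 4.2336e+06 m^3


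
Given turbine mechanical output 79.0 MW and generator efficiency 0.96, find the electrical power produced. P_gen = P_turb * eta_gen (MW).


P_gen = 79.0 * 0.96 = 75.8400 MW


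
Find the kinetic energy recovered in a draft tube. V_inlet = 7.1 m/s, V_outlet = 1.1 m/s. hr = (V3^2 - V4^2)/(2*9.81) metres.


hr = (7.1^2 - 1.1^2) / (2*9.81) = 2.5076 m


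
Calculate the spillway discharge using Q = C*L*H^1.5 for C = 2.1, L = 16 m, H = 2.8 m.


Q = 2.1 * 16 * 2.8^1.5 = 157.4260 m^3/s


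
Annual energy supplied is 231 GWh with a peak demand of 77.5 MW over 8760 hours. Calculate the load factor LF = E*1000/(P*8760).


LF = 231 * 1000 / (77.5 * 8760) = 0.3403


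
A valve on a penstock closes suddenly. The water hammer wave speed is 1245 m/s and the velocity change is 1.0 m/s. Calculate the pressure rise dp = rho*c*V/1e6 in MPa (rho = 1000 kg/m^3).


dp = 1000 * 1245 * 1.0 / 1e6 = 1.2450 MPa


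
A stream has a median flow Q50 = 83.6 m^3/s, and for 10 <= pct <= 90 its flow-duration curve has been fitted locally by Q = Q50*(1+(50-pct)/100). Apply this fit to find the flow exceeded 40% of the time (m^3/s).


Q = 83.6 * (1 + (50 - 40)/100) = 91.9600 m^3/s


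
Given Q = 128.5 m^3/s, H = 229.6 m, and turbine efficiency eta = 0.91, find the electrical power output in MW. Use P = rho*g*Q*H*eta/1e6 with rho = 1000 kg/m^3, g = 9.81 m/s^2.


P = 1000 * 9.81 * 128.5 * 229.6 * 0.91 / 1e6 = 263.3816 MW


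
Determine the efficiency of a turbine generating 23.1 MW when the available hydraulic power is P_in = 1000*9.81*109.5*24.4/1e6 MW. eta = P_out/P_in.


P_in = 1000 * 9.81 * 109.5 * 24.4 / 1e6 = 26.2104 MW
eta = 23.1 / 26.2104 = 0.8813


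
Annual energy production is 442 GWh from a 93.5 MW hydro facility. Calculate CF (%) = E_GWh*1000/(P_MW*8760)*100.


CF = 442 * 1000 / (93.5 * 8760) * 100 = 53.9643 %


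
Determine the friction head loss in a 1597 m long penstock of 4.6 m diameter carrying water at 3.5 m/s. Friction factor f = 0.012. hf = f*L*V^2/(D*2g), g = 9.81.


hf = 0.012 * 1597 * 3.5^2 / (4.6 * 2 * 9.81) = 2.6012 m


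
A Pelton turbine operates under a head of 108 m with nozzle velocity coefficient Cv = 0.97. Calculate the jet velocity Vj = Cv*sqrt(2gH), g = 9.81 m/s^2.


Vj = 0.97 * sqrt(2*9.81*108) = 44.6512 m/s


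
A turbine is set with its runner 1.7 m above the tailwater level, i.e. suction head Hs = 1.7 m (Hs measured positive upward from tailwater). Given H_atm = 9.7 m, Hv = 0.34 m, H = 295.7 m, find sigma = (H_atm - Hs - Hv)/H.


sigma = (9.7 - 1.7 - 0.34) / 295.7 = 0.0259


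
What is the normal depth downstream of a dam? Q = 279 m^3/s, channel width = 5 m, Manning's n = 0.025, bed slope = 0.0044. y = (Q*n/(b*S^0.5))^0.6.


y = (279 * 0.025 / (5 * 0.0044^0.5))^0.6 = 6.2188 m


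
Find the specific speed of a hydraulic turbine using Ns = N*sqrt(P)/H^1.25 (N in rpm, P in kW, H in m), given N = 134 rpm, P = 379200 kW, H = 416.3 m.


Ns = 134 * 379200^0.5 / 416.3^1.25 = 43.8814


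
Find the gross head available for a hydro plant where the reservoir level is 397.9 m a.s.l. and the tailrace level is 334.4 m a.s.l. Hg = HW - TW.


Hg = 397.9 - 334.4 = 63.5000 m


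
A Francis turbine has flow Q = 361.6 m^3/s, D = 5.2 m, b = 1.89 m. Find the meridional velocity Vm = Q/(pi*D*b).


Vm = 361.6 / (pi * 5.2 * 1.89) = 11.7115 m/s


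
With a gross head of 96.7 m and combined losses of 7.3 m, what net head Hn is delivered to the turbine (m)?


Hn = 96.7 - 7.3 = 89.4000 m


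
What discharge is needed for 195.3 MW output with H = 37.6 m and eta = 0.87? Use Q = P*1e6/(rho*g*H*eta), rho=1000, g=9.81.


Q = 195.3 * 1e6 / (1000 * 9.81 * 37.6 * 0.87) = 608.5919 m^3/s


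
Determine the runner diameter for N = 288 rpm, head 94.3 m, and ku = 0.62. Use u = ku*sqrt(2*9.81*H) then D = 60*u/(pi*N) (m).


u = 0.62 * sqrt(2*9.81*94.3) = 26.6684 m/s
D = 60 * 26.6684 / (pi * 288) = 1.7685 m


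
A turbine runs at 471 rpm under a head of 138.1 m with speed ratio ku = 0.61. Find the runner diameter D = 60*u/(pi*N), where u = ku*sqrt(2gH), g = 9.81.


u = 0.61 * sqrt(2*9.81*138.1) = 31.7524 m/s
D = 60 * 31.7524 / (pi * 471) = 1.2875 m


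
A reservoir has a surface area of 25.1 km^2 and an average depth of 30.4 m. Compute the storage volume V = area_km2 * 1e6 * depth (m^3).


V = 25.1 * 1e6 * 30.4 = 7.6304e+08 m^3


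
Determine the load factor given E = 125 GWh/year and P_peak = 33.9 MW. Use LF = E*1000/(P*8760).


LF = 125 * 1000 / (33.9 * 8760) = 0.4209


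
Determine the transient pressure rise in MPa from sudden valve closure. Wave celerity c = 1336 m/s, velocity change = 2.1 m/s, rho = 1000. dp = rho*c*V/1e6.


dp = 1000 * 1336 * 2.1 / 1e6 = 2.8056 MPa


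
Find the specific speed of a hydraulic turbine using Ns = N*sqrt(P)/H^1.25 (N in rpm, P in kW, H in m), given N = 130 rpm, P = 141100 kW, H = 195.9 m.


Ns = 130 * 141100^0.5 / 195.9^1.25 = 66.6291


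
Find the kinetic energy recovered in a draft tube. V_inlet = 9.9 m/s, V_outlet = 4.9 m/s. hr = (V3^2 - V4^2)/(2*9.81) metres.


hr = (9.9^2 - 4.9^2) / (2*9.81) = 3.7717 m


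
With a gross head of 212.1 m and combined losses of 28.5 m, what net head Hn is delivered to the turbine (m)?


Hn = 212.1 - 28.5 = 183.6000 m


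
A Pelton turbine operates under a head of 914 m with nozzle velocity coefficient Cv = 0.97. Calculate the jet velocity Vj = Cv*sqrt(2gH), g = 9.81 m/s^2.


Vj = 0.97 * sqrt(2*9.81*914) = 129.8956 m/s


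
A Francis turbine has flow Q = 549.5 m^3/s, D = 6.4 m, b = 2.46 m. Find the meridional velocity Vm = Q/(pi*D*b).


Vm = 549.5 / (pi * 6.4 * 2.46) = 11.1097 m/s


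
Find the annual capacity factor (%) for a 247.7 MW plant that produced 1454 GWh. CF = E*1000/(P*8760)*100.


CF = 1454 * 1000 / (247.7 * 8760) * 100 = 67.0092 %


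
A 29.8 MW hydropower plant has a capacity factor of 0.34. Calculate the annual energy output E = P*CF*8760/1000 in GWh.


E = 29.8 * 0.34 * 8760 / 1000 = 88.7563 GWh


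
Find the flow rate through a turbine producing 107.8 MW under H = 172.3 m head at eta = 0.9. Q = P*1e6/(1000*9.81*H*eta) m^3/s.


Q = 107.8 * 1e6 / (1000 * 9.81 * 172.3 * 0.9) = 70.8634 m^3/s


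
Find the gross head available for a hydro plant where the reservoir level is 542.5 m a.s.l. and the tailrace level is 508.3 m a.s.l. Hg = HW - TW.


Hg = 542.5 - 508.3 = 34.2000 m


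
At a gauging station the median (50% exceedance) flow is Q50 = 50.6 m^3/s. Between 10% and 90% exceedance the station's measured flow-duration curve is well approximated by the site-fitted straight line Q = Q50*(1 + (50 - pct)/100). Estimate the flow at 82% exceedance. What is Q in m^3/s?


Q = 50.6 * (1 + (50 - 82)/100) = 34.4080 m^3/s


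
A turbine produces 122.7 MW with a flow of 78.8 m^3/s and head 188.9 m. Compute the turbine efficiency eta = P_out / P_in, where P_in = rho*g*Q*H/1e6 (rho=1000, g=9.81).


P_in = 1000 * 9.81 * 78.8 * 188.9 / 1e6 = 146.0250 MW
eta = 122.7 / 146.0250 = 0.8403


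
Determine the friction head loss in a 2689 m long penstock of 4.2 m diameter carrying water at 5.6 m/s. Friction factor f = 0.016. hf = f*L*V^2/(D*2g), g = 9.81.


hf = 0.016 * 2689 * 5.6^2 / (4.2 * 2 * 9.81) = 16.3734 m


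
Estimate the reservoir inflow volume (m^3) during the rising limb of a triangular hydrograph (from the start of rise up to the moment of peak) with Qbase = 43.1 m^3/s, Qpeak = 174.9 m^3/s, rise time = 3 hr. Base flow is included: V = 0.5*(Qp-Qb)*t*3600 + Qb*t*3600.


V = 0.5*(174.9 - 43.1)*3*3600 + 43.1*3*3600 = 1.1772e+06 m^3
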